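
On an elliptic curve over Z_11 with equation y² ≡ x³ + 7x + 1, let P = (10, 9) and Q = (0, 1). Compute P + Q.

(10, 9) + (0, 1). λ = (1 - 9)/(0 - 10) ≡ 3/1 mod 11. 1⁻¹ ≡ 1 (mod 11), so λ ≡ 3.
  x = λ² - 10 - 0 = 9 - 10 ≡ 10; y = λ·(10 - 10) - 9 ≡ 2. → (10, 2)

(10, 2)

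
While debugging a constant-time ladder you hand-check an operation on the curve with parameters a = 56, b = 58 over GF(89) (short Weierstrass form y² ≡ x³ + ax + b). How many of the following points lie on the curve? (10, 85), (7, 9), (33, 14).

3

(10, 85): 85² ≡ 16, rhs ≡ 16 → on.
(7, 9): 9² ≡ 81, rhs ≡ 81 → on.
(33, 14): 14² ≡ 18, rhs ≡ 18 → on.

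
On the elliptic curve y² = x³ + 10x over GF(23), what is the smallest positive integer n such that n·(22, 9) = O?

4

2P: tangent at (22, 9): λ = (3·22² + 10)/(2·9) ≡ 13/18. 18⁻¹ ≡ 9 (mod 23), so λ ≡ 13·9 ≡ 2.
  x = λ² - 22 - 22 = 4 - 44 ≡ 6; y = λ·(22 - 6) - 9 ≡ 0. → (6, 0)
3P: (6, 0) + (22, 9). λ = (9 - 0)/(22 - 6) ≡ 9/16 mod 23. 16⁻¹ ≡ 13 (mod 23) since 16·13 = 208 ≡ 1, so λ ≡ 2.
  x = λ² - 6 - 22 = 4 - 28 ≡ 22; y = λ·(6 - 22) - 0 ≡ 14. → (22, 14)
4P: (22, 14) + (22, 9): same x and y₁ ≡ -y₂, so the sum is O.
4P = O, so the order is 4.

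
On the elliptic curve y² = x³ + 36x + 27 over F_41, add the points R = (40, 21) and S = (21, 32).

(11, 14)

(40, 21) + (21, 32). λ = (32 - 21)/(21 - 40) ≡ 11/22 mod 41. 22⁻¹ ≡ 28 (mod 41), so λ ≡ 21.
  x = λ² - 40 - 21 = 441 - 61 ≡ 11; y = λ·(40 - 11) - 21 ≡ 14. → (11, 14)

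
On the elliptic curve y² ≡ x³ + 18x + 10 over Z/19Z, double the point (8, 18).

(8, 1)

tangent at (8, 18): λ = (3·8² + 18)/(2·18) ≡ 1/17. 17⁻¹ ≡ 9 (mod 19), so λ ≡ 1·9 ≡ 9.
  x = λ² - 8 - 8 = 81 - 16 ≡ 8; y = λ·(8 - 8) - 18 ≡ 1. → (8, 1)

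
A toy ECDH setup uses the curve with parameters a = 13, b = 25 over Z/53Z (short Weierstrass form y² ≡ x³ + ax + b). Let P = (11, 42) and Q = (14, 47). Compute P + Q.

(11, 42) + (14, 47). λ = (47 - 42)/(14 - 11) ≡ 5/3 mod 53. 3⁻¹ ≡ 18 (mod 53) since 3·18 = 54 ≡ 1, so λ ≡ 37.
  x = λ² - 11 - 14 = 1369 - 25 ≡ 19; y = λ·(11 - 19) - 42 ≡ 33. → (19, 33)

(19, 33)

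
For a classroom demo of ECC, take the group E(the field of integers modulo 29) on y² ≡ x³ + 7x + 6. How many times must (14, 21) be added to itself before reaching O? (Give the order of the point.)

3

2P: tangent at (14, 21): λ = (3·14² + 7)/(2·21) ≡ 15/13. 13⁻¹ ≡ 9 (mod 29), so λ ≡ 15·9 ≡ 19.
  x = λ² - 14 - 14 = 361 - 28 ≡ 14; y = λ·(14 - 14) - 21 ≡ 8. → (14, 8)
3P: (14, 8) + (14, 21): same x and y₁ ≡ -y₂, so the sum is O.
3P = O, so the order is 3.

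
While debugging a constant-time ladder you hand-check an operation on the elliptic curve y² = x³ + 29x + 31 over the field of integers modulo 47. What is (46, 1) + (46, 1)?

tangent at (46, 1): λ = (3·46² + 29)/(2·1) ≡ 32/2. 2⁻¹ ≡ 24 (mod 47), so λ ≡ 32·24 ≡ 16.
  x = λ² - 46 - 46 = 256 - 92 ≡ 23; y = λ·(46 - 23) - 1 ≡ 38. → (23, 38)

(23, 38)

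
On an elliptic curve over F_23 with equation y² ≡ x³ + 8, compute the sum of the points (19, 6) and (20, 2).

(19, 6) + (20, 2). λ = (2 - 6)/(20 - 19) ≡ 19/1 mod 23. 1⁻¹ ≡ 1 (mod 23) since 1·1 = 1 ≡ 1, so λ ≡ 19.
  x = λ² - 19 - 20 = 361 - 39 ≡ 0; y = λ·(19 - 0) - 6 ≡ 10. → (0, 10)

(0, 10)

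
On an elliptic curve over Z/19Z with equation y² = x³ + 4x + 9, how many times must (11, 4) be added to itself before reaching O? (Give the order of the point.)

2P: tangent at (11, 4): λ = (3·11² + 4)/(2·4) ≡ 6/8. 8⁻¹ ≡ 12 (mod 19), so λ ≡ 6·12 ≡ 15.
  x = λ² - 11 - 11 = 225 - 22 ≡ 13; y = λ·(11 - 13) - 4 ≡ 4. → (13, 4)
3P: (13, 4) + (11, 4). λ = (4 - 4)/(11 - 13) ≡ 0/17 mod 19. 17⁻¹ ≡ 9 (mod 19) since 17·9 = 153 ≡ 1, so λ ≡ 0.
  x = λ² - 13 - 11 = 0 - 24 ≡ 14; y = λ·(13 - 14) - 4 ≡ 15. → (14, 15)
4P: (14, 15) + (11, 4). λ = (4 - 15)/(11 - 14) ≡ 8/16 mod 19. 16⁻¹ ≡ 6 (mod 19), so λ ≡ 10.
  x = λ² - 14 - 11 = 100 - 25 ≡ 18; y = λ·(14 - 18) - 15 ≡ 2. → (18, 2)
5P: (18, 2) + (11, 4). λ = (4 - 2)/(11 - 18) ≡ 2/12 mod 19. 12⁻¹ ≡ 8 (mod 19) since 12·8 = 96 ≡ 1, so λ ≡ 16.
  x = λ² - 18 - 11 = 256 - 29 ≡ 18; y = λ·(18 - 18) - 2 ≡ 17. → (18, 17)
6P: (18, 17) + (11, 4). λ = (4 - 17)/(11 - 18) ≡ 6/12 mod 19. 12⁻¹ ≡ 8 (mod 19) since 12·8 = 96 ≡ 1, so λ ≡ 10.
  x = λ² - 18 - 11 = 100 - 29 ≡ 14; y = λ·(18 - 14) - 17 ≡ 4. → (14, 4)
7P: (14, 4) + (11, 4). λ = (4 - 4)/(11 - 14) ≡ 0/16 mod 19. 16⁻¹ ≡ 6 (mod 19) since 16·6 = 96 ≡ 1, so λ ≡ 0.
  x = λ² - 14 - 11 = 0 - 25 ≡ 13; y = λ·(14 - 13) - 4 ≡ 15. → (13, 15)
8P: (13, 15) + (11, 4). λ = (4 - 15)/(11 - 13) ≡ 8/17 mod 19. 17⁻¹ ≡ 9 (mod 19) since 17·9 = 153 ≡ 1, so λ ≡ 15.
  x = λ² - 13 - 11 = 225 - 24 ≡ 11; y = λ·(13 - 11) - 15 ≡ 15. → (11, 15)
9P: (11, 15) + (11, 4): same x and y₁ ≡ -y₂, so the sum is O.
9P = O, so the order is 9.

9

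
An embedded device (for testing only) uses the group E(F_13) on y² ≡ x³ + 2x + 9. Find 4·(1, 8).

(6, 4)

Write G = (1, 8).
Repeated addition: build up to 4G.
2G: tangent at (1, 8): λ = (3·1² + 2)/(2·8) ≡ 5/3. 3⁻¹ ≡ 9 (mod 13), so λ ≡ 5·9 ≡ 6.
  x = λ² - 1 - 1 = 36 - 2 ≡ 8; y = λ·(1 - 8) - 8 ≡ 2. → (8, 2)
3G: (8, 2) + (1, 8). λ = (8 - 2)/(1 - 8) ≡ 6/6 mod 13. 6⁻¹ ≡ 11 (mod 13), so λ ≡ 1.
  x = λ² - 8 - 1 = 1 - 9 ≡ 5; y = λ·(8 - 5) - 2 ≡ 1. → (5, 1)
4G: (5, 1) + (1, 8). λ = (8 - 1)/(1 - 5) ≡ 7/9 mod 13. 9⁻¹ ≡ 3 (mod 13), so λ ≡ 8.
  x = λ² - 5 - 1 = 64 - 6 ≡ 6; y = λ·(5 - 6) - 1 ≡ 4. → (6, 4)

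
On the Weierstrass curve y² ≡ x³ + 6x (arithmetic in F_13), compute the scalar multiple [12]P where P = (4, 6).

(9, 4)

Double-and-add on 12 = (1100)₂. Start with P = (4, 6) for the leading 1-bit.
double: tangent at (4, 6): λ = (3·4² + 6)/(2·6) ≡ 2/12. 12⁻¹ ≡ 12 (mod 13) since 12·12 = 144 ≡ 1, so λ ≡ 2·12 ≡ 11.
  x = λ² - 4 - 4 = 121 - 8 ≡ 9; y = λ·(4 - 9) - 6 ≡ 4. → (9, 4)
add P: (9, 4) + (4, 6). λ = (6 - 4)/(4 - 9) ≡ 2/8 mod 13. 8⁻¹ ≡ 5 (mod 13), so λ ≡ 10.
  x = λ² - 9 - 4 = 100 - 13 ≡ 9; y = λ·(9 - 9) - 4 ≡ 9. → (9, 9)
double: tangent at (9, 9): λ = (3·9² + 6)/(2·9) ≡ 2/5. 5⁻¹ ≡ 8 (mod 13) since 5·8 = 40 ≡ 1, so λ ≡ 2·8 ≡ 3.
  x = λ² - 9 - 9 = 9 - 18 ≡ 4; y = λ·(9 - 4) - 9 ≡ 6. → (4, 6)
double: tangent at (4, 6): λ = (3·4² + 6)/(2·6) ≡ 2/12. 12⁻¹ ≡ 12 (mod 13) since 12·12 = 144 ≡ 1, so λ ≡ 2·12 ≡ 11.
  x = λ² - 4 - 4 = 121 - 8 ≡ 9; y = λ·(4 - 9) - 6 ≡ 4. → (9, 4)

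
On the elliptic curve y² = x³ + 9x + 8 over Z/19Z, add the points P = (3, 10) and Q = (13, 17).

(9, 1)

(3, 10) + (13, 17). λ = (17 - 10)/(13 - 3) ≡ 7/10 mod 19. 10⁻¹ ≡ 2 (mod 19), so λ ≡ 14.
  x = λ² - 3 - 13 = 196 - 16 ≡ 9; y = λ·(3 - 9) - 10 ≡ 1. → (9, 1)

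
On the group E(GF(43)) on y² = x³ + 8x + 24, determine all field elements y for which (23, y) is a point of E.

x³ + 8x + 24 = 12375 ≡ 34 (mod 43).
34 is a non-residue mod 43; no y exists.

none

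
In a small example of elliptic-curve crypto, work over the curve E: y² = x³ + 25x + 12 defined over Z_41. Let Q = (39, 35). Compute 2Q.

(36, 7)

tangent at (39, 35): λ = (3·39² + 25)/(2·35) ≡ 37/29. 29⁻¹ ≡ 17 (mod 41) since 29·17 = 493 ≡ 1, so λ ≡ 37·17 ≡ 14.
  x = λ² - 39 - 39 = 196 - 78 ≡ 36; y = λ·(39 - 36) - 35 ≡ 7. → (36, 7)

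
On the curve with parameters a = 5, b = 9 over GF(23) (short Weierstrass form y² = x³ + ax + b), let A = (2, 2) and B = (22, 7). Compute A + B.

(2, 2) + (22, 7). λ = (7 - 2)/(22 - 2) ≡ 5/20 mod 23. 20⁻¹ ≡ 15 (mod 23), so λ ≡ 6.
  x = λ² - 2 - 22 = 36 - 24 ≡ 12; y = λ·(2 - 12) - 2 ≡ 7. → (12, 7)

(12, 7)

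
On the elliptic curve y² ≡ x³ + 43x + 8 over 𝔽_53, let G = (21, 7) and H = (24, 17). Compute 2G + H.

First 2G:
Repeated addition: build up to 2G.
2G: tangent at (21, 7): λ = (3·21² + 43)/(2·7) ≡ 41/14. 14⁻¹ ≡ 19 (mod 53), so λ ≡ 41·19 ≡ 37.
  x = λ² - 21 - 21 = 1369 - 42 ≡ 2; y = λ·(21 - 2) - 7 ≡ 7. → (2, 7)
2G = (2, 7).
Finally 2G + H:
(2, 7) + (24, 17). λ = (17 - 7)/(24 - 2) ≡ 10/22 mod 53. 22⁻¹ ≡ 41 (mod 53) since 22·41 = 902 ≡ 1, so λ ≡ 39.
  x = λ² - 2 - 24 = 1521 - 26 ≡ 11; y = λ·(2 - 11) - 7 ≡ 13. → (11, 13)

(11, 13)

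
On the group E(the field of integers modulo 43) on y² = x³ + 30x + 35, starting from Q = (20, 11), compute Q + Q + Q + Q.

(18, 0)

Double-and-add on 4 = (100)₂. Start with Q = (20, 11) for the leading 1-bit.
double: tangent at (20, 11): λ = (3·20² + 30)/(2·11) ≡ 26/22. 22⁻¹ ≡ 2 (mod 43) since 22·2 = 44 ≡ 1, so λ ≡ 26·2 ≡ 9.
  x = λ² - 20 - 20 = 81 - 40 ≡ 41; y = λ·(20 - 41) - 11 ≡ 15. → (41, 15)
double: tangent at (41, 15): λ = (3·41² + 30)/(2·15) ≡ 42/30. 30⁻¹ ≡ 33 (mod 43) since 30·33 = 990 ≡ 1, so λ ≡ 42·33 ≡ 10.
  x = λ² - 41 - 41 = 100 - 82 ≡ 18; y = λ·(41 - 18) - 15 ≡ 0. → (18, 0)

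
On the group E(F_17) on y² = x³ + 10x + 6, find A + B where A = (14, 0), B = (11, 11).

(14, 0) + (11, 11). λ = (11 - 0)/(11 - 14) ≡ 11/14 mod 17. 14⁻¹ ≡ 11 (mod 17), so λ ≡ 2.
  x = λ² - 14 - 11 = 4 - 25 ≡ 13; y = λ·(14 - 13) - 0 ≡ 2. → (13, 2)

(13, 2)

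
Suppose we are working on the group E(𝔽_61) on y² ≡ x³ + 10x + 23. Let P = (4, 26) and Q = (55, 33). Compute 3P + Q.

First 3P:
Repeated addition: build up to 3P.
2P: tangent at (4, 26): λ = (3·4² + 10)/(2·26) ≡ 58/52. 52⁻¹ ≡ 27 (mod 61), so λ ≡ 58·27 ≡ 41.
  x = λ² - 4 - 4 = 1681 - 8 ≡ 26; y = λ·(4 - 26) - 26 ≡ 48. → (26, 48)
3P: (26, 48) + (4, 26). λ = (26 - 48)/(4 - 26) ≡ 39/39 mod 61. 39⁻¹ ≡ 36 (mod 61), so λ ≡ 1.
  x = λ² - 26 - 4 = 1 - 30 ≡ 32; y = λ·(26 - 32) - 48 ≡ 7. → (32, 7)
3P = (32, 7).
Finally 3P + Q:
(32, 7) + (55, 33). λ = (33 - 7)/(55 - 32) ≡ 26/23 mod 61. 23⁻¹ ≡ 8 (mod 61), so λ ≡ 25.
  x = λ² - 32 - 55 = 625 - 87 ≡ 50; y = λ·(32 - 50) - 7 ≡ 31. → (50, 31)

(50, 31)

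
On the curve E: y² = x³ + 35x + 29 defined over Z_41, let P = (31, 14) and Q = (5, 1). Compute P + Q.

(31, 14) + (5, 1). λ = (1 - 14)/(5 - 31) ≡ 28/15 mod 41. 15⁻¹ ≡ 11 (mod 41), so λ ≡ 21.
  x = λ² - 31 - 5 = 441 - 36 ≡ 36; y = λ·(31 - 36) - 14 ≡ 4. → (36, 4)

(36, 4)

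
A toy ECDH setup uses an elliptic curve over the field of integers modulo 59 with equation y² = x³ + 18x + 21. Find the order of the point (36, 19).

10

2P: tangent at (36, 19): λ = (3·36² + 18)/(2·19) ≡ 12/38. 38⁻¹ ≡ 14 (mod 59) since 38·14 = 532 ≡ 1, so λ ≡ 12·14 ≡ 50.
  x = λ² - 36 - 36 = 2500 - 72 ≡ 9; y = λ·(36 - 9) - 19 ≡ 33. → (9, 33)
3P: (9, 33) + (36, 19). λ = (19 - 33)/(36 - 9) ≡ 45/27 mod 59. 27⁻¹ ≡ 35 (mod 59) since 27·35 = 945 ≡ 1, so λ ≡ 41.
  x = λ² - 9 - 36 = 1681 - 45 ≡ 43; y = λ·(9 - 43) - 33 ≡ 48. → (43, 48)
4P: (43, 48) + (36, 19). λ = (19 - 48)/(36 - 43) ≡ 30/52 mod 59. 52⁻¹ ≡ 42 (mod 59), so λ ≡ 21.
  x = λ² - 43 - 36 = 441 - 79 ≡ 8; y = λ·(43 - 8) - 48 ≡ 38. → (8, 38)
5P: (8, 38) + (36, 19). λ = (19 - 38)/(36 - 8) ≡ 40/28 mod 59. 28⁻¹ ≡ 19 (mod 59), so λ ≡ 52.
  x = λ² - 8 - 36 = 2704 - 44 ≡ 5; y = λ·(8 - 5) - 38 ≡ 0. → (5, 0)
6P: (5, 0) + (36, 19). λ = (19 - 0)/(36 - 5) ≡ 19/31 mod 59. 31⁻¹ ≡ 40 (mod 59) since 31·40 = 1240 ≡ 1, so λ ≡ 52.
  x = λ² - 5 - 36 = 2704 - 41 ≡ 8; y = λ·(5 - 8) - 0 ≡ 21. → (8, 21)
7P: (8, 21) + (36, 19). λ = (19 - 21)/(36 - 8) ≡ 57/28 mod 59. 28⁻¹ ≡ 19 (mod 59), so λ ≡ 21.
  x = λ² - 8 - 36 = 441 - 44 ≡ 43; y = λ·(8 - 43) - 21 ≡ 11. → (43, 11)
8P: (43, 11) + (36, 19). λ = (19 - 11)/(36 - 43) ≡ 8/52 mod 59. 52⁻¹ ≡ 42 (mod 59) since 52·42 = 2184 ≡ 1, so λ ≡ 41.
  x = λ² - 43 - 36 = 1681 - 79 ≡ 9; y = λ·(43 - 9) - 11 ≡ 26. → (9, 26)
9P: (9, 26) + (36, 19). λ = (19 - 26)/(36 - 9) ≡ 52/27 mod 59. 27⁻¹ ≡ 35 (mod 59) since 27·35 = 945 ≡ 1, so λ ≡ 50.
  x = λ² - 9 - 36 = 2500 - 45 ≡ 36; y = λ·(9 - 36) - 26 ≡ 40. → (36, 40)
10P: (36, 40) + (36, 19): same x and y₁ ≡ -y₂, so the sum is the point at infinity.
10P = the point at infinity, so the order is 10.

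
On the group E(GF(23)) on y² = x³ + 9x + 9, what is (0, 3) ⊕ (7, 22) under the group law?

(6, 7)

(0, 3) + (7, 22). λ = (22 - 3)/(7 - 0) ≡ 19/7 mod 23. 7⁻¹ ≡ 10 (mod 23), so λ ≡ 6.
  x = λ² - 0 - 7 = 36 - 7 ≡ 6; y = λ·(0 - 6) - 3 ≡ 7. → (6, 7)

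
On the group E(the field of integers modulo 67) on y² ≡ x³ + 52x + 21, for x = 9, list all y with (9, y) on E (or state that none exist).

none

x³ + 52x + 21 = 1218 ≡ 12 (mod 67).
12 is a non-residue mod 67; no y exists.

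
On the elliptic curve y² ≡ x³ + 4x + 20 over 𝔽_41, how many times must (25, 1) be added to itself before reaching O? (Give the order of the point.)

6

2P: tangent at (25, 1): λ = (3·25² + 4)/(2·1) ≡ 34/2. 2⁻¹ ≡ 21 (mod 41) since 2·21 = 42 ≡ 1, so λ ≡ 34·21 ≡ 17.
  x = λ² - 25 - 25 = 289 - 50 ≡ 34; y = λ·(25 - 34) - 1 ≡ 10. → (34, 10)
3P: (34, 10) + (25, 1). λ = (1 - 10)/(25 - 34) ≡ 32/32 mod 41. 32⁻¹ ≡ 9 (mod 41) since 32·9 = 288 ≡ 1, so λ ≡ 1.
  x = λ² - 34 - 25 = 1 - 59 ≡ 24; y = λ·(34 - 24) - 10 ≡ 0. → (24, 0)
4P: (24, 0) + (25, 1). λ = (1 - 0)/(25 - 24) ≡ 1/1 mod 41. 1⁻¹ ≡ 1 (mod 41), so λ ≡ 1.
  x = λ² - 24 - 25 = 1 - 49 ≡ 34; y = λ·(24 - 34) - 0 ≡ 31. → (34, 31)
5P: (34, 31) + (25, 1). λ = (1 - 31)/(25 - 34) ≡ 11/32 mod 41. 32⁻¹ ≡ 9 (mod 41) since 32·9 = 288 ≡ 1, so λ ≡ 17.
  x = λ² - 34 - 25 = 289 - 59 ≡ 25; y = λ·(34 - 25) - 31 ≡ 40. → (25, 40)
6P: (25, 40) + (25, 1): same x and y₁ ≡ -y₂, so the sum is O.
6P = O, so the order is 6.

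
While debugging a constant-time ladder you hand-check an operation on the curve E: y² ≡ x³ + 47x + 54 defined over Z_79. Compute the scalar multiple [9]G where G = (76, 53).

(65, 7)

Repeated addition: build up to 9G.
2G: tangent at (76, 53): λ = (3·76² + 47)/(2·53) ≡ 74/27. 27⁻¹ ≡ 41 (mod 79), so λ ≡ 74·41 ≡ 32.
  x = λ² - 76 - 76 = 1024 - 152 ≡ 3; y = λ·(76 - 3) - 53 ≡ 71. → (3, 71)
3G: (3, 71) + (76, 53). λ = (53 - 71)/(76 - 3) ≡ 61/73 mod 79. 73⁻¹ ≡ 13 (mod 79), so λ ≡ 3.
  x = λ² - 3 - 76 = 9 - 79 ≡ 9; y = λ·(3 - 9) - 71 ≡ 69. → (9, 69)
4G: (9, 69) + (76, 53). λ = (53 - 69)/(76 - 9) ≡ 63/67 mod 79. 67⁻¹ ≡ 46 (mod 79) since 67·46 = 3082 ≡ 1, so λ ≡ 54.
  x = λ² - 9 - 76 = 2916 - 85 ≡ 66; y = λ·(9 - 66) - 69 ≡ 13. → (66, 13)
5G: (66, 13) + (76, 53). λ = (53 - 13)/(76 - 66) ≡ 40/10 mod 79. 10⁻¹ ≡ 8 (mod 79) since 10·8 = 80 ≡ 1, so λ ≡ 4.
  x = λ² - 66 - 76 = 16 - 142 ≡ 32; y = λ·(66 - 32) - 13 ≡ 44. → (32, 44)
6G: (32, 44) + (76, 53). λ = (53 - 44)/(76 - 32) ≡ 9/44 mod 79. 44⁻¹ ≡ 9 (mod 79), so λ ≡ 2.
  x = λ² - 32 - 76 = 4 - 108 ≡ 54; y = λ·(32 - 54) - 44 ≡ 70. → (54, 70)
7G: (54, 70) + (76, 53). λ = (53 - 70)/(76 - 54) ≡ 62/22 mod 79. 22⁻¹ ≡ 18 (mod 79), so λ ≡ 10.
  x = λ² - 54 - 76 = 100 - 130 ≡ 49; y = λ·(54 - 49) - 70 ≡ 59. → (49, 59)
8G: (49, 59) + (76, 53). λ = (53 - 59)/(76 - 49) ≡ 73/27 mod 79. 27⁻¹ ≡ 41 (mod 79), so λ ≡ 70.
  x = λ² - 49 - 76 = 4900 - 125 ≡ 35; y = λ·(49 - 35) - 59 ≡ 52. → (35, 52)
9G: (35, 52) + (76, 53). λ = (53 - 52)/(76 - 35) ≡ 1/41 mod 79. 41⁻¹ ≡ 27 (mod 79), so λ ≡ 27.
  x = λ² - 35 - 76 = 729 - 111 ≡ 65; y = λ·(35 - 65) - 52 ≡ 7. → (65, 7)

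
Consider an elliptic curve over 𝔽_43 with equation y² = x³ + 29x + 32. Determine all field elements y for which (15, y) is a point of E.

12, 31

x³ + 29x + 32 = 3842 ≡ 15 (mod 43).
Square roots of 15 mod 43: 12 and 31 (since 12² = 144 ≡ 15).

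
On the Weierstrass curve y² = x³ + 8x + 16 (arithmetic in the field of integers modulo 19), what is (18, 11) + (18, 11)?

tangent at (18, 11): λ = (3·18² + 8)/(2·11) ≡ 11/3. 3⁻¹ ≡ 13 (mod 19) since 3·13 = 39 ≡ 1, so λ ≡ 11·13 ≡ 10.
  x = λ² - 18 - 18 = 100 - 36 ≡ 7; y = λ·(18 - 7) - 11 ≡ 4. → (7, 4)

(7, 4)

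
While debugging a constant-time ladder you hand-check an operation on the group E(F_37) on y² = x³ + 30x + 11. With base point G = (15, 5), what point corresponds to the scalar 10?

(15, 5)

Repeated addition: build up to 10G.
2G: tangent at (15, 5): λ = (3·15² + 30)/(2·5) ≡ 2/10. 10⁻¹ ≡ 26 (mod 37), so λ ≡ 2·26 ≡ 15.
  x = λ² - 15 - 15 = 225 - 30 ≡ 10; y = λ·(15 - 10) - 5 ≡ 33. → (10, 33)
3G: (10, 33) + (15, 5). λ = (5 - 33)/(15 - 10) ≡ 9/5 mod 37. 5⁻¹ ≡ 15 (mod 37) since 5·15 = 75 ≡ 1, so λ ≡ 24.
  x = λ² - 10 - 15 = 576 - 25 ≡ 33; y = λ·(10 - 33) - 33 ≡ 7. → (33, 7)
4G: (33, 7) + (15, 5). λ = (5 - 7)/(15 - 33) ≡ 35/19 mod 37. 19⁻¹ ≡ 2 (mod 37), so λ ≡ 33.
  x = λ² - 33 - 15 = 1089 - 48 ≡ 5; y = λ·(33 - 5) - 7 ≡ 29. → (5, 29)
5G: (5, 29) + (15, 5). λ = (5 - 29)/(15 - 5) ≡ 13/10 mod 37. 10⁻¹ ≡ 26 (mod 37) since 10·26 = 260 ≡ 1, so λ ≡ 5.
  x = λ² - 5 - 15 = 25 - 20 ≡ 5; y = λ·(5 - 5) - 29 ≡ 8. → (5, 8)
6G: (5, 8) + (15, 5). λ = (5 - 8)/(15 - 5) ≡ 34/10 mod 37. 10⁻¹ ≡ 26 (mod 37), so λ ≡ 33.
  x = λ² - 5 - 15 = 1089 - 20 ≡ 33; y = λ·(5 - 33) - 8 ≡ 30. → (33, 30)
7G: (33, 30) + (15, 5). λ = (5 - 30)/(15 - 33) ≡ 12/19 mod 37. 19⁻¹ ≡ 2 (mod 37) since 19·2 = 38 ≡ 1, so λ ≡ 24.
  x = λ² - 33 - 15 = 576 - 48 ≡ 10; y = λ·(33 - 10) - 30 ≡ 4. → (10, 4)
8G: (10, 4) + (15, 5). λ = (5 - 4)/(15 - 10) ≡ 1/5 mod 37. 5⁻¹ ≡ 15 (mod 37) since 5·15 = 75 ≡ 1, so λ ≡ 15.
  x = λ² - 10 - 15 = 225 - 25 ≡ 15; y = λ·(10 - 15) - 4 ≡ 32. → (15, 32)
9G: (15, 32) + (15, 5): same x and y₁ ≡ -y₂, so the sum is O.
10G: O + (15, 5) = (15, 5) (identity).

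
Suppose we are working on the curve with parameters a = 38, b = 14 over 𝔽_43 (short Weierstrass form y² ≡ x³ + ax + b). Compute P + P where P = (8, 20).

tangent at (8, 20): λ = (3·8² + 38)/(2·20) ≡ 15/40. 40⁻¹ ≡ 14 (mod 43), so λ ≡ 15·14 ≡ 38.
  x = λ² - 8 - 8 = 1444 - 16 ≡ 9; y = λ·(8 - 9) - 20 ≡ 28. → (9, 28)

(9, 28)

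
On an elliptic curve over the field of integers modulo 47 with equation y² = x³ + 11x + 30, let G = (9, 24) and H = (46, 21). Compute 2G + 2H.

First 2G:
Repeated addition: build up to 2G.
2G: tangent at (9, 24): λ = (3·9² + 11)/(2·24) ≡ 19/1. 1⁻¹ ≡ 1 (mod 47), so λ ≡ 19·1 ≡ 19.
  x = λ² - 9 - 9 = 361 - 18 ≡ 14; y = λ·(9 - 14) - 24 ≡ 22. → (14, 22)
2G = (14, 22).
Next 2H:
Repeated addition: build up to 2H.
2H: tangent at (46, 21): λ = (3·46² + 11)/(2·21) ≡ 14/42. 42⁻¹ ≡ 28 (mod 47), so λ ≡ 14·28 ≡ 16.
  x = λ² - 46 - 46 = 256 - 92 ≡ 23; y = λ·(46 - 23) - 21 ≡ 18. → (23, 18)
2H = (23, 18).
Finally 2G + 2H:
(14, 22) + (23, 18). λ = (18 - 22)/(23 - 14) ≡ 43/9 mod 47. 9⁻¹ ≡ 21 (mod 47), so λ ≡ 10.
  x = λ² - 14 - 23 = 100 - 37 ≡ 16; y = λ·(14 - 16) - 22 ≡ 5. → (16, 5)

(16, 5)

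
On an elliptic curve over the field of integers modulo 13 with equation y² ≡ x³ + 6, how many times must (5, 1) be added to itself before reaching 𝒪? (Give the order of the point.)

2P: tangent at (5, 1): λ = (3·5² + 0)/(2·1) ≡ 10/2. 2⁻¹ ≡ 7 (mod 13), so λ ≡ 10·7 ≡ 5.
  x = λ² - 5 - 5 = 25 - 10 ≡ 2; y = λ·(5 - 2) - 1 ≡ 1. → (2, 1)
3P: (2, 1) + (5, 1). λ = (1 - 1)/(5 - 2) ≡ 0/3 mod 13. 3⁻¹ ≡ 9 (mod 13), so λ ≡ 0.
  x = λ² - 2 - 5 = 0 - 7 ≡ 6; y = λ·(2 - 6) - 1 ≡ 12. → (6, 12)
4P: (6, 12) + (5, 1). λ = (1 - 12)/(5 - 6) ≡ 2/12 mod 13. 12⁻¹ ≡ 12 (mod 13), so λ ≡ 11.
  x = λ² - 6 - 5 = 121 - 11 ≡ 6; y = λ·(6 - 6) - 12 ≡ 1. → (6, 1)
5P: (6, 1) + (5, 1). λ = (1 - 1)/(5 - 6) ≡ 0/12 mod 13. 12⁻¹ ≡ 12 (mod 13) since 12·12 = 144 ≡ 1, so λ ≡ 0.
  x = λ² - 6 - 5 = 0 - 11 ≡ 2; y = λ·(6 - 2) - 1 ≡ 12. → (2, 12)
6P: (2, 12) + (5, 1). λ = (1 - 12)/(5 - 2) ≡ 2/3 mod 13. 3⁻¹ ≡ 9 (mod 13), so λ ≡ 5.
  x = λ² - 2 - 5 = 25 - 7 ≡ 5; y = λ·(2 - 5) - 12 ≡ 12. → (5, 12)
7P: (5, 12) + (5, 1): same x and y₁ ≡ -y₂, so the sum is 𝒪.
7P = 𝒪, so the order is 7.

7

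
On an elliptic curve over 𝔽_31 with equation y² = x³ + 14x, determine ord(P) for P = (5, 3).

8

2P: tangent at (5, 3): λ = (3·5² + 14)/(2·3) ≡ 27/6. 6⁻¹ ≡ 26 (mod 31) since 6·26 = 156 ≡ 1, so λ ≡ 27·26 ≡ 20.
  x = λ² - 5 - 5 = 400 - 10 ≡ 18; y = λ·(5 - 18) - 3 ≡ 16. → (18, 16)
3P: (18, 16) + (5, 3). λ = (3 - 16)/(5 - 18) ≡ 18/18 mod 31. 18⁻¹ ≡ 19 (mod 31), so λ ≡ 1.
  x = λ² - 18 - 5 = 1 - 23 ≡ 9; y = λ·(18 - 9) - 16 ≡ 24. → (9, 24)
4P: (9, 24) + (5, 3). λ = (3 - 24)/(5 - 9) ≡ 10/27 mod 31. 27⁻¹ ≡ 23 (mod 31), so λ ≡ 13.
  x = λ² - 9 - 5 = 169 - 14 ≡ 0; y = λ·(9 - 0) - 24 ≡ 0. → (0, 0)
5P: (0, 0) + (5, 3). λ = (3 - 0)/(5 - 0) ≡ 3/5 mod 31. 5⁻¹ ≡ 25 (mod 31), so λ ≡ 13.
  x = λ² - 0 - 5 = 169 - 5 ≡ 9; y = λ·(0 - 9) - 0 ≡ 7. → (9, 7)
6P: (9, 7) + (5, 3). λ = (3 - 7)/(5 - 9) ≡ 27/27 mod 31. 27⁻¹ ≡ 23 (mod 31) since 27·23 = 621 ≡ 1, so λ ≡ 1.
  x = λ² - 9 - 5 = 1 - 14 ≡ 18; y = λ·(9 - 18) - 7 ≡ 15. → (18, 15)
7P: (18, 15) + (5, 3). λ = (3 - 15)/(5 - 18) ≡ 19/18 mod 31. 18⁻¹ ≡ 19 (mod 31) since 18·19 = 342 ≡ 1, so λ ≡ 20.
  x = λ² - 18 - 5 = 400 - 23 ≡ 5; y = λ·(18 - 5) - 15 ≡ 28. → (5, 28)
8P: (5, 28) + (5, 3): same x and y₁ ≡ -y₂, so the sum is O.
8P = O, so the order is 8.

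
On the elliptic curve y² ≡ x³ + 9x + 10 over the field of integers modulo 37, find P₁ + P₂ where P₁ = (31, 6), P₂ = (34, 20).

(31, 6) + (34, 20). λ = (20 - 6)/(34 - 31) ≡ 14/3 mod 37. 3⁻¹ ≡ 25 (mod 37), so λ ≡ 17.
  x = λ² - 31 - 34 = 289 - 65 ≡ 2; y = λ·(31 - 2) - 6 ≡ 6. → (2, 6)

(2, 6)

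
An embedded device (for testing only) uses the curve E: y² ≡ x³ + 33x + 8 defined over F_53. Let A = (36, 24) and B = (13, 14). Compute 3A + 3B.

(22, 26)

First 3A:
Repeated addition: build up to 3A.
2A: tangent at (36, 24): λ = (3·36² + 33)/(2·24) ≡ 52/48. 48⁻¹ ≡ 21 (mod 53) since 48·21 = 1008 ≡ 1, so λ ≡ 52·21 ≡ 32.
  x = λ² - 36 - 36 = 1024 - 72 ≡ 51; y = λ·(36 - 51) - 24 ≡ 26. → (51, 26)
3A: (51, 26) + (36, 24). λ = (24 - 26)/(36 - 51) ≡ 51/38 mod 53. 38⁻¹ ≡ 7 (mod 53), so λ ≡ 39.
  x = λ² - 51 - 36 = 1521 - 87 ≡ 3; y = λ·(51 - 3) - 26 ≡ 44. → (3, 44)
3A = (3, 44).
Next 3B:
Repeated addition: build up to 3B.
2B: tangent at (13, 14): λ = (3·13² + 33)/(2·14) ≡ 10/28. 28⁻¹ ≡ 36 (mod 53) since 28·36 = 1008 ≡ 1, so λ ≡ 10·36 ≡ 42.
  x = λ² - 13 - 13 = 1764 - 26 ≡ 42; y = λ·(13 - 42) - 14 ≡ 40. → (42, 40)
3B: (42, 40) + (13, 14). λ = (14 - 40)/(13 - 42) ≡ 27/24 mod 53. 24⁻¹ ≡ 42 (mod 53), so λ ≡ 21.
  x = λ² - 42 - 13 = 441 - 55 ≡ 15; y = λ·(42 - 15) - 40 ≡ 50. → (15, 50)
3B = (15, 50).
Finally 3A + 3B:
(3, 44) + (15, 50). λ = (50 - 44)/(15 - 3) ≡ 6/12 mod 53. 12⁻¹ ≡ 31 (mod 53) since 12·31 = 372 ≡ 1, so λ ≡ 27.
  x = λ² - 3 - 15 = 729 - 18 ≡ 22; y = λ·(3 - 22) - 44 ≡ 26. → (22, 26)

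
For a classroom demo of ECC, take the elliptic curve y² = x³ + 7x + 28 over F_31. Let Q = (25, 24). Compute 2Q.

(17, 21)

tangent at (25, 24): λ = (3·25² + 7)/(2·24) ≡ 22/17. 17⁻¹ ≡ 11 (mod 31), so λ ≡ 22·11 ≡ 25.
  x = λ² - 25 - 25 = 625 - 50 ≡ 17; y = λ·(25 - 17) - 24 ≡ 21. → (17, 21)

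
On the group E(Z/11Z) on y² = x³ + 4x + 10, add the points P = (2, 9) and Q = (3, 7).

(2, 9) + (3, 7). λ = (7 - 9)/(3 - 2) ≡ 9/1 mod 11. 1⁻¹ ≡ 1 (mod 11) since 1·1 = 1 ≡ 1, so λ ≡ 9.
  x = λ² - 2 - 3 = 81 - 5 ≡ 10; y = λ·(2 - 10) - 9 ≡ 7. → (10, 7)

(10, 7)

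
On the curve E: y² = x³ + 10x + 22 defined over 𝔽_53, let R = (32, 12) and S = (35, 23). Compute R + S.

(23, 21)

(32, 12) + (35, 23). λ = (23 - 12)/(35 - 32) ≡ 11/3 mod 53. 3⁻¹ ≡ 18 (mod 53) since 3·18 = 54 ≡ 1, so λ ≡ 39.
  x = λ² - 32 - 35 = 1521 - 67 ≡ 23; y = λ·(32 - 23) - 12 ≡ 21. → (23, 21)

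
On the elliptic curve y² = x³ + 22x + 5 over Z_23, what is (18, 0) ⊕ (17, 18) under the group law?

(13, 2)

(18, 0) + (17, 18). λ = (18 - 0)/(17 - 18) ≡ 18/22 mod 23. 22⁻¹ ≡ 22 (mod 23), so λ ≡ 5.
  x = λ² - 18 - 17 = 25 - 35 ≡ 13; y = λ·(18 - 13) - 0 ≡ 2. → (13, 2)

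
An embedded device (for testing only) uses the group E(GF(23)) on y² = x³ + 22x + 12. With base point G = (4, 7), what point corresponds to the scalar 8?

(0, 9)

Repeated addition: build up to 8G.
2G: tangent at (4, 7): λ = (3·4² + 22)/(2·7) ≡ 1/14. 14⁻¹ ≡ 5 (mod 23) since 14·5 = 70 ≡ 1, so λ ≡ 1·5 ≡ 5.
  x = λ² - 4 - 4 = 25 - 8 ≡ 17; y = λ·(4 - 17) - 7 ≡ 20. → (17, 20)
3G: (17, 20) + (4, 7). λ = (7 - 20)/(4 - 17) ≡ 10/10 mod 23. 10⁻¹ ≡ 7 (mod 23) since 10·7 = 70 ≡ 1, so λ ≡ 1.
  x = λ² - 17 - 4 = 1 - 21 ≡ 3; y = λ·(17 - 3) - 20 ≡ 17. → (3, 17)
4G: (3, 17) + (4, 7). λ = (7 - 17)/(4 - 3) ≡ 13/1 mod 23. 1⁻¹ ≡ 1 (mod 23) since 1·1 = 1 ≡ 1, so λ ≡ 13.
  x = λ² - 3 - 4 = 169 - 7 ≡ 1; y = λ·(3 - 1) - 17 ≡ 9. → (1, 9)
5G: (1, 9) + (4, 7). λ = (7 - 9)/(4 - 1) ≡ 21/3 mod 23. 3⁻¹ ≡ 8 (mod 23) since 3·8 = 24 ≡ 1, so λ ≡ 7.
  x = λ² - 1 - 4 = 49 - 5 ≡ 21; y = λ·(1 - 21) - 9 ≡ 12. → (21, 12)
6G: (21, 12) + (4, 7). λ = (7 - 12)/(4 - 21) ≡ 18/6 mod 23. 6⁻¹ ≡ 4 (mod 23) since 6·4 = 24 ≡ 1, so λ ≡ 3.
  x = λ² - 21 - 4 = 9 - 25 ≡ 7; y = λ·(21 - 7) - 12 ≡ 7. → (7, 7)
7G: (7, 7) + (4, 7). λ = (7 - 7)/(4 - 7) ≡ 0/20 mod 23. 20⁻¹ ≡ 15 (mod 23) since 20·15 = 300 ≡ 1, so λ ≡ 0.
  x = λ² - 7 - 4 = 0 - 11 ≡ 12; y = λ·(7 - 12) - 7 ≡ 16. → (12, 16)
8G: (12, 16) + (4, 7). λ = (7 - 16)/(4 - 12) ≡ 14/15 mod 23. 15⁻¹ ≡ 20 (mod 23) since 15·20 = 300 ≡ 1, so λ ≡ 4.
  x = λ² - 12 - 4 = 16 - 16 ≡ 0; y = λ·(12 - 0) - 16 ≡ 9. → (0, 9)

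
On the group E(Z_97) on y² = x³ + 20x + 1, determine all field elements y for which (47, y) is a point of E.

x³ + 20x + 1 = 104764 ≡ 4 (mod 97).
Square roots of 4 mod 97: 2 and 95 (since 2² = 4 ≡ 4).

2, 95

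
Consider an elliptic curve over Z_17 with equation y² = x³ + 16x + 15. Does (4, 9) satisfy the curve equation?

no

y² = 9² ≡ 13; x³ + 16x + 15 = 143 ≡ 7 (mod 17). 13 ≠ 7.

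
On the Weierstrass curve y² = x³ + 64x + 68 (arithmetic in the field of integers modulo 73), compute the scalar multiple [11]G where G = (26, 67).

(54, 13)

Repeated addition: build up to 11G.
2G: tangent at (26, 67): λ = (3·26² + 64)/(2·67) ≡ 48/61. 61⁻¹ ≡ 6 (mod 73), so λ ≡ 48·6 ≡ 69.
  x = λ² - 26 - 26 = 4761 - 52 ≡ 37; y = λ·(26 - 37) - 67 ≡ 50. → (37, 50)
3G: (37, 50) + (26, 67). λ = (67 - 50)/(26 - 37) ≡ 17/62 mod 73. 62⁻¹ ≡ 53 (mod 73), so λ ≡ 25.
  x = λ² - 37 - 26 = 625 - 63 ≡ 51; y = λ·(37 - 51) - 50 ≡ 38. → (51, 38)
4G: (51, 38) + (26, 67). λ = (67 - 38)/(26 - 51) ≡ 29/48 mod 73. 48⁻¹ ≡ 35 (mod 73), so λ ≡ 66.
  x = λ² - 51 - 26 = 4356 - 77 ≡ 45; y = λ·(51 - 45) - 38 ≡ 66. → (45, 66)
5G: (45, 66) + (26, 67). λ = (67 - 66)/(26 - 45) ≡ 1/54 mod 73. 54⁻¹ ≡ 23 (mod 73), so λ ≡ 23.
  x = λ² - 45 - 26 = 529 - 71 ≡ 20; y = λ·(45 - 20) - 66 ≡ 71. → (20, 71)
6G: (20, 71) + (26, 67). λ = (67 - 71)/(26 - 20) ≡ 69/6 mod 73. 6⁻¹ ≡ 61 (mod 73), so λ ≡ 48.
  x = λ² - 20 - 26 = 2304 - 46 ≡ 68; y = λ·(20 - 68) - 71 ≡ 34. → (68, 34)
7G: (68, 34) + (26, 67). λ = (67 - 34)/(26 - 68) ≡ 33/31 mod 73. 31⁻¹ ≡ 33 (mod 73), so λ ≡ 67.
  x = λ² - 68 - 26 = 4489 - 94 ≡ 15; y = λ·(68 - 15) - 34 ≡ 13. → (15, 13)
8G: (15, 13) + (26, 67). λ = (67 - 13)/(26 - 15) ≡ 54/11 mod 73. 11⁻¹ ≡ 20 (mod 73), so λ ≡ 58.
  x = λ² - 15 - 26 = 3364 - 41 ≡ 38; y = λ·(15 - 38) - 13 ≡ 40. → (38, 40)
9G: (38, 40) + (26, 67). λ = (67 - 40)/(26 - 38) ≡ 27/61 mod 73. 61⁻¹ ≡ 6 (mod 73), so λ ≡ 16.
  x = λ² - 38 - 26 = 256 - 64 ≡ 46; y = λ·(38 - 46) - 40 ≡ 51. → (46, 51)
10G: (46, 51) + (26, 67). λ = (67 - 51)/(26 - 46) ≡ 16/53 mod 73. 53⁻¹ ≡ 62 (mod 73), so λ ≡ 43.
  x = λ² - 46 - 26 = 1849 - 72 ≡ 25; y = λ·(46 - 25) - 51 ≡ 49. → (25, 49)
11G: (25, 49) + (26, 67). λ = (67 - 49)/(26 - 25) ≡ 18/1 mod 73. 1⁻¹ ≡ 1 (mod 73) since 1·1 = 1 ≡ 1, so λ ≡ 18.
  x = λ² - 25 - 26 = 324 - 51 ≡ 54; y = λ·(25 - 54) - 49 ≡ 13. → (54, 13)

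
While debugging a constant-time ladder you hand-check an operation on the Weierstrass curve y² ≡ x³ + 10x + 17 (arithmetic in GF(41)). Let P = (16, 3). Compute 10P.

Repeated addition: build up to 10P.
2P: tangent at (16, 3): λ = (3·16² + 10)/(2·3) ≡ 40/6. 6⁻¹ ≡ 7 (mod 41), so λ ≡ 40·7 ≡ 34.
  x = λ² - 16 - 16 = 1156 - 32 ≡ 17; y = λ·(16 - 17) - 3 ≡ 4. → (17, 4)
3P: (17, 4) + (16, 3). λ = (3 - 4)/(16 - 17) ≡ 40/40 mod 41. 40⁻¹ ≡ 40 (mod 41), so λ ≡ 1.
  x = λ² - 17 - 16 = 1 - 33 ≡ 9; y = λ·(17 - 9) - 4 ≡ 4. → (9, 4)
4P: (9, 4) + (16, 3). λ = (3 - 4)/(16 - 9) ≡ 40/7 mod 41. 7⁻¹ ≡ 6 (mod 41), so λ ≡ 35.
  x = λ² - 9 - 16 = 1225 - 25 ≡ 11; y = λ·(9 - 11) - 4 ≡ 8. → (11, 8)
5P: (11, 8) + (16, 3). λ = (3 - 8)/(16 - 11) ≡ 36/5 mod 41. 5⁻¹ ≡ 33 (mod 41), so λ ≡ 40.
  x = λ² - 11 - 16 = 1600 - 27 ≡ 15; y = λ·(11 - 15) - 8 ≡ 37. → (15, 37)
6P: (15, 37) + (16, 3). λ = (3 - 37)/(16 - 15) ≡ 7/1 mod 41. 1⁻¹ ≡ 1 (mod 41) since 1·1 = 1 ≡ 1, so λ ≡ 7.
  x = λ² - 15 - 16 = 49 - 31 ≡ 18; y = λ·(15 - 18) - 37 ≡ 24. → (18, 24)
7P: (18, 24) + (16, 3). λ = (3 - 24)/(16 - 18) ≡ 20/39 mod 41. 39⁻¹ ≡ 20 (mod 41) since 39·20 = 780 ≡ 1, so λ ≡ 31.
  x = λ² - 18 - 16 = 961 - 34 ≡ 25; y = λ·(18 - 25) - 24 ≡ 5. → (25, 5)
8P: (25, 5) + (16, 3). λ = (3 - 5)/(16 - 25) ≡ 39/32 mod 41. 32⁻¹ ≡ 9 (mod 41), so λ ≡ 23.
  x = λ² - 25 - 16 = 529 - 41 ≡ 37; y = λ·(25 - 37) - 5 ≡ 6. → (37, 6)
9P: (37, 6) + (16, 3). λ = (3 - 6)/(16 - 37) ≡ 38/20 mod 41. 20⁻¹ ≡ 39 (mod 41) since 20·39 = 780 ≡ 1, so λ ≡ 6.
  x = λ² - 37 - 16 = 36 - 53 ≡ 24; y = λ·(37 - 24) - 6 ≡ 31. → (24, 31)
10P: (24, 31) + (16, 3). λ = (3 - 31)/(16 - 24) ≡ 13/33 mod 41. 33⁻¹ ≡ 5 (mod 41) since 33·5 = 165 ≡ 1, so λ ≡ 24.
  x = λ² - 24 - 16 = 576 - 40 ≡ 3; y = λ·(24 - 3) - 31 ≡ 22. → (3, 22)

(3, 22)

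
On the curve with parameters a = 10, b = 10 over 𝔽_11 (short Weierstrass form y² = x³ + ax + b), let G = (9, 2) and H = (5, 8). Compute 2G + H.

(3, 1)

First 2G:
Repeated addition: build up to 2G.
2G: tangent at (9, 2): λ = (3·9² + 10)/(2·2) ≡ 0/4. 4⁻¹ ≡ 3 (mod 11) since 4·3 = 12 ≡ 1, so λ ≡ 0·3 ≡ 0.
  x = λ² - 9 - 9 = 0 - 18 ≡ 4; y = λ·(9 - 4) - 2 ≡ 9. → (4, 9)
2G = (4, 9).
Finally 2G + H:
(4, 9) + (5, 8). λ = (8 - 9)/(5 - 4) ≡ 10/1 mod 11. 1⁻¹ ≡ 1 (mod 11) since 1·1 = 1 ≡ 1, so λ ≡ 10.
  x = λ² - 4 - 5 = 100 - 9 ≡ 3; y = λ·(4 - 3) - 9 ≡ 1. → (3, 1)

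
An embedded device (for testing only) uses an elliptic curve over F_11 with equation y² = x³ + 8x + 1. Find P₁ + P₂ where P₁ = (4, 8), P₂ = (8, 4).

(4, 8) + (8, 4). λ = (4 - 8)/(8 - 4) ≡ 7/4 mod 11. 4⁻¹ ≡ 3 (mod 11), so λ ≡ 10.
  x = λ² - 4 - 8 = 100 - 12 ≡ 0; y = λ·(4 - 0) - 8 ≡ 10. → (0, 10)

(0, 10)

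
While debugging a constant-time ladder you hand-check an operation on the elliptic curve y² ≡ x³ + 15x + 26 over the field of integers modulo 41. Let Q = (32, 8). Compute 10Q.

(1, 40)

Repeated addition: build up to 10Q.
2Q: tangent at (32, 8): λ = (3·32² + 15)/(2·8) ≡ 12/16. 16⁻¹ ≡ 18 (mod 41) since 16·18 = 288 ≡ 1, so λ ≡ 12·18 ≡ 11.
  x = λ² - 32 - 32 = 121 - 64 ≡ 16; y = λ·(32 - 16) - 8 ≡ 4. → (16, 4)
3Q: (16, 4) + (32, 8). λ = (8 - 4)/(32 - 16) ≡ 4/16 mod 41. 16⁻¹ ≡ 18 (mod 41) since 16·18 = 288 ≡ 1, so λ ≡ 31.
  x = λ² - 16 - 32 = 961 - 48 ≡ 11; y = λ·(16 - 11) - 4 ≡ 28. → (11, 28)
4Q: (11, 28) + (32, 8). λ = (8 - 28)/(32 - 11) ≡ 21/21 mod 41. 21⁻¹ ≡ 2 (mod 41), so λ ≡ 1.
  x = λ² - 11 - 32 = 1 - 43 ≡ 40; y = λ·(11 - 40) - 28 ≡ 25. → (40, 25)
5Q: (40, 25) + (32, 8). λ = (8 - 25)/(32 - 40) ≡ 24/33 mod 41. 33⁻¹ ≡ 5 (mod 41) since 33·5 = 165 ≡ 1, so λ ≡ 38.
  x = λ² - 40 - 32 = 1444 - 72 ≡ 19; y = λ·(40 - 19) - 25 ≡ 35. → (19, 35)
6Q: (19, 35) + (32, 8). λ = (8 - 35)/(32 - 19) ≡ 14/13 mod 41. 13⁻¹ ≡ 19 (mod 41) since 13·19 = 247 ≡ 1, so λ ≡ 20.
  x = λ² - 19 - 32 = 400 - 51 ≡ 21; y = λ·(19 - 21) - 35 ≡ 7. → (21, 7)
7Q: (21, 7) + (32, 8). λ = (8 - 7)/(32 - 21) ≡ 1/11 mod 41. 11⁻¹ ≡ 15 (mod 41), so λ ≡ 15.
  x = λ² - 21 - 32 = 225 - 53 ≡ 8; y = λ·(21 - 8) - 7 ≡ 24. → (8, 24)
8Q: (8, 24) + (32, 8). λ = (8 - 24)/(32 - 8) ≡ 25/24 mod 41. 24⁻¹ ≡ 12 (mod 41), so λ ≡ 13.
  x = λ² - 8 - 32 = 169 - 40 ≡ 6; y = λ·(8 - 6) - 24 ≡ 2. → (6, 2)
9Q: (6, 2) + (32, 8). λ = (8 - 2)/(32 - 6) ≡ 6/26 mod 41. 26⁻¹ ≡ 30 (mod 41), so λ ≡ 16.
  x = λ² - 6 - 32 = 256 - 38 ≡ 13; y = λ·(6 - 13) - 2 ≡ 9. → (13, 9)
10Q: (13, 9) + (32, 8). λ = (8 - 9)/(32 - 13) ≡ 40/19 mod 41. 19⁻¹ ≡ 13 (mod 41), so λ ≡ 28.
  x = λ² - 13 - 32 = 784 - 45 ≡ 1; y = λ·(13 - 1) - 9 ≡ 40. → (1, 40)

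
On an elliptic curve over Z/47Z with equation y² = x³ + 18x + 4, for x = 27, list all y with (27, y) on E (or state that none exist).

x³ + 18x + 4 = 20173 ≡ 10 (mod 47).
10 is a non-residue mod 47; no y exists.

none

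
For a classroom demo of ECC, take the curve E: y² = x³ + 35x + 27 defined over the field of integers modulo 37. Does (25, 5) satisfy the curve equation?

yes

y² = 5² ≡ 25; x³ + 35x + 27 = 16527 ≡ 25 (mod 37). 25 = 25.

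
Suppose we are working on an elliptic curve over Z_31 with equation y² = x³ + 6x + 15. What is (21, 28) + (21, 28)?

(17, 16)

tangent at (21, 28): λ = (3·21² + 6)/(2·28) ≡ 27/25. 25⁻¹ ≡ 5 (mod 31), so λ ≡ 27·5 ≡ 11.
  x = λ² - 21 - 21 = 121 - 42 ≡ 17; y = λ·(21 - 17) - 28 ≡ 16. → (17, 16)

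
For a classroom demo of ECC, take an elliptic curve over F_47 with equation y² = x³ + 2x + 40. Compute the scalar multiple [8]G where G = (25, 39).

(36, 35)

Double-and-add on 8 = (1000)₂. Start with G = (25, 39) for the leading 1-bit.
double: tangent at (25, 39): λ = (3·25² + 2)/(2·39) ≡ 44/31. 31⁻¹ ≡ 44 (mod 47) since 31·44 = 1364 ≡ 1, so λ ≡ 44·44 ≡ 9.
  x = λ² - 25 - 25 = 81 - 50 ≡ 31; y = λ·(25 - 31) - 39 ≡ 1. → (31, 1)
double: tangent at (31, 1): λ = (3·31² + 2)/(2·1) ≡ 18/2. 2⁻¹ ≡ 24 (mod 47), so λ ≡ 18·24 ≡ 9.
  x = λ² - 31 - 31 = 81 - 62 ≡ 19; y = λ·(31 - 19) - 1 ≡ 13. → (19, 13)
double: tangent at (19, 13): λ = (3·19² + 2)/(2·13) ≡ 4/26. 26⁻¹ ≡ 38 (mod 47), so λ ≡ 4·38 ≡ 11.
  x = λ² - 19 - 19 = 121 - 38 ≡ 36; y = λ·(19 - 36) - 13 ≡ 35. → (36, 35)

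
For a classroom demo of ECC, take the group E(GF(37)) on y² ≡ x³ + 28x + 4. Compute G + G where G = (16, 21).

(15, 5)

tangent at (16, 21): λ = (3·16² + 28)/(2·21) ≡ 19/5. 5⁻¹ ≡ 15 (mod 37) since 5·15 = 75 ≡ 1, so λ ≡ 19·15 ≡ 26.
  x = λ² - 16 - 16 = 676 - 32 ≡ 15; y = λ·(16 - 15) - 21 ≡ 5. → (15, 5)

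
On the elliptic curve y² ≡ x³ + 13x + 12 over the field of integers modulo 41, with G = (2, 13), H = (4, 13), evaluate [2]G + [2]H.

First 2G:
Repeated addition: build up to 2G.
2G: tangent at (2, 13): λ = (3·2² + 13)/(2·13) ≡ 25/26. 26⁻¹ ≡ 30 (mod 41) since 26·30 = 780 ≡ 1, so λ ≡ 25·30 ≡ 12.
  x = λ² - 2 - 2 = 144 - 4 ≡ 17; y = λ·(2 - 17) - 13 ≡ 12. → (17, 12)
2G = (17, 12).
Next 2H:
Repeated addition: build up to 2H.
2H: tangent at (4, 13): λ = (3·4² + 13)/(2·13) ≡ 20/26. 26⁻¹ ≡ 30 (mod 41), so λ ≡ 20·30 ≡ 26.
  x = λ² - 4 - 4 = 676 - 8 ≡ 12; y = λ·(4 - 12) - 13 ≡ 25. → (12, 25)
2H = (12, 25).
Finally 2G + 2H:
(17, 12) + (12, 25). λ = (25 - 12)/(12 - 17) ≡ 13/36 mod 41. 36⁻¹ ≡ 8 (mod 41), so λ ≡ 22.
  x = λ² - 17 - 12 = 484 - 29 ≡ 4; y = λ·(17 - 4) - 12 ≡ 28. → (4, 28)

(4, 28)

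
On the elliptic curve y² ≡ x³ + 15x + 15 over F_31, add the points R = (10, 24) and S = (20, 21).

(10, 24) + (20, 21). λ = (21 - 24)/(20 - 10) ≡ 28/10 mod 31. 10⁻¹ ≡ 28 (mod 31) since 10·28 = 280 ≡ 1, so λ ≡ 9.
  x = λ² - 10 - 20 = 81 - 30 ≡ 20; y = λ·(10 - 20) - 24 ≡ 10. → (20, 10)

(20, 10)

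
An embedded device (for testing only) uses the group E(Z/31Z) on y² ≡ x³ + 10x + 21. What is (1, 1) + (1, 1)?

(17, 19)

tangent at (1, 1): λ = (3·1² + 10)/(2·1) ≡ 13/2. 2⁻¹ ≡ 16 (mod 31), so λ ≡ 13·16 ≡ 22.
  x = λ² - 1 - 1 = 484 - 2 ≡ 17; y = λ·(1 - 17) - 1 ≡ 19. → (17, 19)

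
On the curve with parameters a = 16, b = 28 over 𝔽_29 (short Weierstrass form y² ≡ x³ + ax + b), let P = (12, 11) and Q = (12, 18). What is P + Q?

The two points share x = 12 and their y-coordinates satisfy 11 + 18 ≡ 0 (mod 29), so they are inverses. Their sum is the point at infinity.

O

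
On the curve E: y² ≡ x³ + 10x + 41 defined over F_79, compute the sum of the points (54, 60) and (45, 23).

(54, 60) + (45, 23). λ = (23 - 60)/(45 - 54) ≡ 42/70 mod 79. 70⁻¹ ≡ 35 (mod 79), so λ ≡ 48.
  x = λ² - 54 - 45 = 2304 - 99 ≡ 72; y = λ·(54 - 72) - 60 ≡ 24. → (72, 24)

(72, 24)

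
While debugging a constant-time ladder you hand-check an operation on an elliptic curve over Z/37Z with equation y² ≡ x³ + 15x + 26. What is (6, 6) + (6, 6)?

tangent at (6, 6): λ = (3·6² + 15)/(2·6) ≡ 12/12. 12⁻¹ ≡ 34 (mod 37) since 12·34 = 408 ≡ 1, so λ ≡ 12·34 ≡ 1.
  x = λ² - 6 - 6 = 1 - 12 ≡ 26; y = λ·(6 - 26) - 6 ≡ 11. → (26, 11)

(26, 11)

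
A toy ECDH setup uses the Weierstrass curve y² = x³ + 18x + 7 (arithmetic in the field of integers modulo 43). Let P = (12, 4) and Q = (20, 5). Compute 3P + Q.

(12, 39)

First 3P:
Repeated addition: build up to 3P.
2P: tangent at (12, 4): λ = (3·12² + 18)/(2·4) ≡ 20/8. 8⁻¹ ≡ 27 (mod 43), so λ ≡ 20·27 ≡ 24.
  x = λ² - 12 - 12 = 576 - 24 ≡ 36; y = λ·(12 - 36) - 4 ≡ 22. → (36, 22)
3P: (36, 22) + (12, 4). λ = (4 - 22)/(12 - 36) ≡ 25/19 mod 43. 19⁻¹ ≡ 34 (mod 43) since 19·34 = 646 ≡ 1, so λ ≡ 33.
  x = λ² - 36 - 12 = 1089 - 48 ≡ 9; y = λ·(36 - 9) - 22 ≡ 9. → (9, 9)
3P = (9, 9).
Finally 3P + Q:
(9, 9) + (20, 5). λ = (5 - 9)/(20 - 9) ≡ 39/11 mod 43. 11⁻¹ ≡ 4 (mod 43) since 11·4 = 44 ≡ 1, so λ ≡ 27.
  x = λ² - 9 - 20 = 729 - 29 ≡ 12; y = λ·(9 - 12) - 9 ≡ 39. → (12, 39)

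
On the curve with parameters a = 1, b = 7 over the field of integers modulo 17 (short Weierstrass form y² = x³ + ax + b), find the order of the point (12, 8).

6

2P: tangent at (12, 8): λ = (3·12² + 1)/(2·8) ≡ 8/16. 16⁻¹ ≡ 16 (mod 17), so λ ≡ 8·16 ≡ 9.
  x = λ² - 12 - 12 = 81 - 24 ≡ 6; y = λ·(12 - 6) - 8 ≡ 12. → (6, 12)
3P: (6, 12) + (12, 8). λ = (8 - 12)/(12 - 6) ≡ 13/6 mod 17. 6⁻¹ ≡ 3 (mod 17) since 6·3 = 18 ≡ 1, so λ ≡ 5.
  x = λ² - 6 - 12 = 25 - 18 ≡ 7; y = λ·(6 - 7) - 12 ≡ 0. → (7, 0)
4P: (7, 0) + (12, 8). λ = (8 - 0)/(12 - 7) ≡ 8/5 mod 17. 5⁻¹ ≡ 7 (mod 17), so λ ≡ 5.
  x = λ² - 7 - 12 = 25 - 19 ≡ 6; y = λ·(7 - 6) - 0 ≡ 5. → (6, 5)
5P: (6, 5) + (12, 8). λ = (8 - 5)/(12 - 6) ≡ 3/6 mod 17. 6⁻¹ ≡ 3 (mod 17), so λ ≡ 9.
  x = λ² - 6 - 12 = 81 - 18 ≡ 12; y = λ·(6 - 12) - 5 ≡ 9. → (12, 9)
6P: (12, 9) + (12, 8): same x and y₁ ≡ -y₂, so the sum is O.
6P = O, so the order is 6.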